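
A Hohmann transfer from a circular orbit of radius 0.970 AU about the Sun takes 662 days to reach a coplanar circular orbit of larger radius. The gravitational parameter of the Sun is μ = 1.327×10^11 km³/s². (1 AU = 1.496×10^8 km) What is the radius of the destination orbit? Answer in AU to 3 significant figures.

r₂ = 3.75 AU

In km: r₁ = 0.970 × 1.496×10^8 = 1.45112×10^8 km.
Transfer time t = 662 days = 5.71968×10^7 s, and t = π√(a_t³/μ).
So a_t = (μ t²/π²)^(1/3) = (1.327×10^11 × (5.71968×10^7)² / π²)^(1/3) = 3.5300×10^8 km.
Since a_t = (r₁ + r₂)/2, r₂ = 2a_t − r₁ = 2×3.5300×10^8 − 1.45112×10^8 = 5.60888×10^8 km.
In AU: r₂ = 5.60888×10^8 / 1.496×10^8 = 3.75 AU.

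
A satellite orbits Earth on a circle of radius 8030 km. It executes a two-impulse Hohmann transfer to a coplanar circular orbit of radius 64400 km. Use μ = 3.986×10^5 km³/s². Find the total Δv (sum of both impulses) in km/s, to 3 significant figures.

Δv = 3.67 km/s

Transfer-ellipse semi-major axis a_t = (r₁ + r₂)/2 = (8030 + 64400)/2 = 36215 km.
At r₁ the circular-orbit speed is v₁ = √(μ/r₁) = 7.045 km/s.
On the transfer ellipse at r₁, vis-viva equation gives v_p = √[μ(2/r₁ − 1/a_t)] = 9.395 km/s.
First burn Δv₁ = |v_p − v₁| = 2.350 km/s.
Circular speed at r₂: v₂ = √(μ/r₂) = 2.4879 km/s.
Transfer-orbit speed at r₂: v_a = √[μ(2/r₂ − 1/a_t)] = 1.1715 km/s.
Second burn Δv₂ = |v₂ − v_a| = 1.316 km/s.
Total Δv = Δv₁ + Δv₂ = 3.666 km/s.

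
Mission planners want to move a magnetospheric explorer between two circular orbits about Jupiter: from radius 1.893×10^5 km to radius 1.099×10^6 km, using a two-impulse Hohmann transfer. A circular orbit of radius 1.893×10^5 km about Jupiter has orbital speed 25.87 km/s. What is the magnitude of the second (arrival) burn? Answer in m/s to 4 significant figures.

Δv₂ = 4916 m/s

From the circular-orbit relation v² = μ/r at r = 1.893×10^5 km: μ = v²r = (25.87)² × 1.893×10^5 = 1.26690×10^8 km³/s².
The Hohmann ellipse has a_t = (r₁ + r₂)/2 = 6.4415×10^5 km.
On the circular orbit at r = 1.099×10^6 km, v_c = √(μ/r) = 10.7368 km/s.
Transfer-orbit speed at the same r (vis-viva, a = a_t): v_t = √[μ(2/r − 1/a_t)] = 5.82042 km/s.
Δv₂ = |v_t − v_c| = |5.82042 − 10.7368| = 4.916 km/s.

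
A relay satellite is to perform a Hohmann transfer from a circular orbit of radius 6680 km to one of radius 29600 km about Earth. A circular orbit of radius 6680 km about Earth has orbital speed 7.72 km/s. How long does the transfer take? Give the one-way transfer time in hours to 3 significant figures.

From the circular-orbit relation v² = μ/r at r = 6680 km: μ = v²r = (7.72)² × 6680 = 3.98117×10^5 km³/s².
The Hohmann ellipse has a_t = (r₁ + r₂)/2 = 18140 km.
By Kepler's third law the transfer-orbit period is T = 2π√(a_t³/μ), so t = T/2 = 12160 s.
Converting: 12160 s ÷ 3600 s/hour = 3.38 hours.

t = 3.38 hours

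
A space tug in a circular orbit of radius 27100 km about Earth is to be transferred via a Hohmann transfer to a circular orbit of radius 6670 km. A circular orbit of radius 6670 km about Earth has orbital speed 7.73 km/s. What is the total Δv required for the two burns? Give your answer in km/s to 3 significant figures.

Δv = 3.49 km/s

From the circular-orbit relation v² = μ/r at r = 6670 km: μ = v²r = (7.73)² × 6670 = 3.98552×10^5 km³/s².
Semi-major axis of the transfer orbit: a_t = (27100 + 6670)/2 = 16885 km.
Circular speed at r₁: v₁ = √(μ/r₁) = √(3.98552×10^5/27100) = 3.835 km/s.
Transfer-orbit speed at r₁ (v² = μ(2/r − 1/a)): v_a = √[μ(2/r₁ − 1/a_t)] = 2.410 km/s.
First burn Δv₁ = |v_a − v₁| = 1.425 km/s.
Circular speed at r₂: v₂ = √(μ/r₂) = 7.730 km/s.
Transfer-orbit speed at r₂: v_p = √[μ(2/r₂ − 1/a_t)] = 9.793 km/s.
Second burn Δv₂ = |v₂ − v_p| = 2.063 km/s.
Total Δv = Δv₁ + Δv₂ = 3.488 km/s.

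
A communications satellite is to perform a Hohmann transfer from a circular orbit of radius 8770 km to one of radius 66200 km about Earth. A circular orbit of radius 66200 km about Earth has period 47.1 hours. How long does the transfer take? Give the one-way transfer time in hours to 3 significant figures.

From Kepler's third law T² = 4π²r³/μ at r = 66200 km, T = 47.1 hours = 47.1 × 3600 s = 1.6956×10^5 s: μ = 4π²r³/T² = 3.98370×10^5 km³/s².
The Hohmann ellipse has a_t = (r₁ + r₂)/2 = 37485 km.
Transfer time t = π√(a_t³/μ) = π√((37485)³ / 3.98370×10^5) = 36120 s.
Converting: 36120 s ÷ 3600 s/hour = 10.0 hours.

t = 10.0 hours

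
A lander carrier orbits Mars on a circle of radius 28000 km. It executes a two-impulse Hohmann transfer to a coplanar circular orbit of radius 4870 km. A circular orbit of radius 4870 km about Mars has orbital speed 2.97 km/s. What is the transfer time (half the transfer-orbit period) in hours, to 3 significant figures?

From the circular-orbit relation v² = μ/r at r = 4870 km: μ = v²r = (2.97)² × 4870 = 42957.8 km³/s².
Transfer-ellipse semi-major axis a_t = (r₁ + r₂)/2 = (28000 + 4870)/2 = 16435 km.
By Kepler's third law the transfer-orbit period is T = 2π√(a_t³/μ), so t = T/2 = 31940 s.
Converting: 31940 s ÷ 3600 s/hour = 8.87 hours.

t = 8.87 hours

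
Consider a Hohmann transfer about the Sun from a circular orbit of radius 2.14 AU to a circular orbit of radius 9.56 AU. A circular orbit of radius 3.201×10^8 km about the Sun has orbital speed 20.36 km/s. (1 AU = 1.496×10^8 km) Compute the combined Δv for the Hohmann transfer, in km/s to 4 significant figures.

Δv = 9.473 km/s

From the circular-orbit relation v² = μ/r at r = 3.201×10^8 km: μ = v²r = (20.36)² × 3.201×10^8 = 1.32691×10^11 km³/s².
In km: r₁ = 2.14 × 1.496×10^8 = 3.20144×10^8 km; r₂ = 9.56 × 1.496×10^8 = 1.430176×10^9 km.
Transfer-ellipse semi-major axis a_t = (r₁ + r₂)/2 = (3.20144×10^8 + 1.430176×10^9)/2 = 8.7516×10^8 km.
Circular speed at r₁: v₁ = √(μ/r₁) = √(1.32691×10^11/3.20144×10^8) = 20.3586 km/s.
On the transfer ellipse at r₁, vis-viva equation gives v_p = √[μ(2/r₁ − 1/a_t)] = 26.0255 km/s.
First burn Δv₁ = |v_p − v₁| = 5.667 km/s.
At r₂, v₂ = √(μ/r₂) = 9.632 km/s.
Transfer-orbit speed at r₂: v_a = √[μ(2/r₂ − 1/a_t)] = 5.826 km/s.
Second burn Δv₂ = |v₂ − v_a| = 3.806 km/s.
Total Δv = Δv₁ + Δv₂ = 9.473 km/s.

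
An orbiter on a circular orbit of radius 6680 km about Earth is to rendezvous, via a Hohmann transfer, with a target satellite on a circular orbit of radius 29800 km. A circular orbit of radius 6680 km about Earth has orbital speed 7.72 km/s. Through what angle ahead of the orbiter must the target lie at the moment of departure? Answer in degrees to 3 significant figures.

φ = 93.8°

From the circular-orbit relation v² = μ/r at r = 6680 km: μ = v²r = (7.72)² × 6680 = 3.98117×10^5 km³/s².
The Hohmann ellipse has a_t = (r₁ + r₂)/2 = 18240 km.
The half-period of the transfer ellipse is t = π√(a_t³/μ) = 12265.4 s.
Target angular speed ω₂ = √(μ/r₂³) = 1.22654×10^-4 rad/s.
Angle swept by the target during transfer: ω₂·t = 1.5044 rad = 86.20°.
The orbiter traverses 180° on the transfer ellipse, so the target must lead by 180° − 86.20° = 93.8°.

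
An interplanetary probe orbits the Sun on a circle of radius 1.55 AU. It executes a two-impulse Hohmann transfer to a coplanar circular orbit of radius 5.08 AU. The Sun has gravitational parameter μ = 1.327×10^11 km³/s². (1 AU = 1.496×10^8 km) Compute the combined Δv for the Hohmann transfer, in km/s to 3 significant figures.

In km: r₁ = 1.55 × 1.496×10^8 = 2.3188×10^8 km; r₂ = 5.08 × 1.496×10^8 = 7.59968×10^8 km.
Semi-major axis of the transfer orbit: a_t = (2.3188×10^8 + 7.59968×10^8)/2 = 4.95924×10^8 km.
At r₁ the circular-orbit speed is v₁ = √(μ/r₁) = 23.92235 km/s.
On the transfer ellipse at r₁, vis-viva equation gives v_p = √[μ(2/r₁ − 1/a_t)] = 29.61378 km/s.
First burn Δv₁ = |v_p − v₁| = 5.6914 km/s.
Circular speed at r₂: v₂ = √(μ/r₂) = 13.2141 km/s.
Transfer-orbit speed at r₂: v_a = √[μ(2/r₂ − 1/a_t)] = 9.03570 km/s.
Second burn Δv₂ = |v₂ − v_a| = 4.1784 km/s.
Δv = Δv₁ + Δv₂ = 5.6914 + 4.1784 = 9.870 km/s.

Δv = 9.87 km/s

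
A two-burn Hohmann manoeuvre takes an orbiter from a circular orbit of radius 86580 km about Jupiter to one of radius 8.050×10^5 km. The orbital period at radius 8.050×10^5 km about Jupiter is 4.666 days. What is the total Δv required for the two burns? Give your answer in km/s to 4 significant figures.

Δv = 20.17 km/s

From Kepler's third law T² = 4π²r³/μ at r = 8.050×10^5 km, T = 4.666 days = 4.666 × 86400 s = 4.031424×10^5 s: μ = 4π²r³/T² = 1.26716×10^8 km³/s².
Transfer-ellipse semi-major axis a_t = (r₁ + r₂)/2 = (86580 + 8.050×10^5)/2 = 4.4579×10^5 km.
Circular speed at r₁: v₁ = √(μ/r₁) = √(1.26716×10^8/86580) = 38.26 km/s.
Transfer-orbit speed at r₁ (vis-viva): v_p = √[μ(2/r₁ − 1/a_t)] = 51.41 km/s.
First burn Δv₁ = |v_p − v₁| = 13.15 km/s.
At r₂, v₂ = √(μ/r₂) = 12.546 km/s.
Transfer-orbit speed at r₂: v_a = √[μ(2/r₂ − 1/a_t)] = 5.5292 km/s.
Second burn Δv₂ = |v₂ − v_a| = 7.017 km/s.
Total Δv = Δv₁ + Δv₂ = 20.17 km/s.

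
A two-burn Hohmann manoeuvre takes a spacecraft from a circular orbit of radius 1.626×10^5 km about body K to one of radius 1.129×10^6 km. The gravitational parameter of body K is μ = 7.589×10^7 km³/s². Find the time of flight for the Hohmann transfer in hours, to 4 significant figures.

Transfer-ellipse semi-major axis a_t = (r₁ + r₂)/2 = (1.626×10^5 + 1.129×10^6)/2 = 6.458×10^5 km.
By Kepler's third law the transfer-orbit period is T = 2π√(a_t³/μ), so t = T/2 = 1.8716×10^5 s.
Converting: 1.8716×10^5 s ÷ 3600 s/hour = 51.99 hours.

t = 51.99 hours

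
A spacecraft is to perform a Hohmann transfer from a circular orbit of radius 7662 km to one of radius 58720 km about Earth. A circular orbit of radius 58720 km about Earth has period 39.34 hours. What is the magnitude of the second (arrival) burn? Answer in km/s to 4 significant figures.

Δv₂ = 1.353 km/s

From Kepler's third law T² = 4π²r³/μ at r = 58720 km, T = 39.34 hours = 39.34 × 3600 s = 1.41624×10^5 s: μ = 4π²r³/T² = 3.98515×10^5 km³/s².
The Hohmann ellipse has a_t = (r₁ + r₂)/2 = 33191 km.
On the circular orbit at r = 58720 km, v_c = √(μ/r) = 2.605 km/s.
Vis-viva on the transfer ellipse at r = 58720 km gives v_t = √[μ(2/r − 1/a_t)] = 1.252 km/s.
Δv₂ = |v_t − v_c| = |1.252 − 2.605| = 1.353 km/s.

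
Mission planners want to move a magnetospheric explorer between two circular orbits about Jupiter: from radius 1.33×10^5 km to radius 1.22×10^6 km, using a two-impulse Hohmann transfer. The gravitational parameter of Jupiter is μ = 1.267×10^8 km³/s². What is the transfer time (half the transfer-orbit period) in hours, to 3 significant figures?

t = 43.1 hours

The Hohmann ellipse has a_t = (r₁ + r₂)/2 = 6.765×10^5 km.
Half the transfer-orbit period gives t = π√(a_t³/μ) = 1.553×10^5 s.
Converting: 1.553×10^5 s ÷ 3600 s/hour = 43.1 hours.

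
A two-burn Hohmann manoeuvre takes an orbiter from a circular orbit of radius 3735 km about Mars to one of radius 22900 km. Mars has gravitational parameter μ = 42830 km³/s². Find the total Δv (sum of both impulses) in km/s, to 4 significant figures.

Δv = 1.698 km/s

Transfer-ellipse semi-major axis a_t = (r₁ + r₂)/2 = (3735 + 22900)/2 = 13317.5 km.
Circular speed at r₁: v₁ = √(μ/r₁) = √(42830/3735) = 3.3863 km/s.
Transfer-orbit speed at r₁ (vis-viva equation): v_p = √[μ(2/r₁ − 1/a_t)] = 4.4405 km/s.
First burn Δv₁ = |v_p − v₁| = 1.0542 km/s.
At r₂, v₂ = √(μ/r₂) = 1.36759 km/s.
Transfer-orbit speed at r₂: v_a = √[μ(2/r₂ − 1/a_t)] = 0.724253 km/s.
Second burn Δv₂ = |v₂ − v_a| = 0.64334 km/s.
Total Δv = Δv₁ + Δv₂ = 1.698 km/s.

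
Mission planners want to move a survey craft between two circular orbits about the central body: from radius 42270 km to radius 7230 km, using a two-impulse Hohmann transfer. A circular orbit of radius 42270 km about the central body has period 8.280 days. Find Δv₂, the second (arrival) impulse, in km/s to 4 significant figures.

From Kepler's third law T² = 4π²r³/μ at r = 42270 km, T = 8.280 days = 8.280 × 86400 s = 7.15392×10^5 s: μ = 4π²r³/T² = 5825.97 km³/s².
The Hohmann ellipse has a_t = (r₁ + r₂)/2 = 24750 km.
On the circular orbit at r = 7230 km, v_c = √(μ/r) = 0.897666 km/s.
Vis-viva on the transfer ellipse at r = 7230 km gives v_t = √[μ(2/r − 1/a_t)] = 1.17312 km/s.
Δv₂ = |v_t − v_c| = |1.17312 − 0.897666| = 0.2755 km/s.

Δv₂ = 0.2755 km/s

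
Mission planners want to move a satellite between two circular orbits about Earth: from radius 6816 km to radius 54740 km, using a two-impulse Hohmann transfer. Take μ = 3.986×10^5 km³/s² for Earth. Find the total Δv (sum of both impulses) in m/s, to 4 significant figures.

Semi-major axis of the transfer orbit: a_t = (6816 + 54740)/2 = 30778 km.
Circular speed at r₁: v₁ = √(μ/r₁) = √(3.986×10^5/6816) = 7.6472 km/s.
On the transfer ellipse at r₁, vis-viva equation gives v_p = √[μ(2/r₁ − 1/a_t)] = 10.198 km/s.
First burn Δv₁ = |v_p − v₁| = 2.551 km/s.
Circular speed at r₂: v₂ = √(μ/r₂) = 2.6985 km/s.
Transfer-orbit speed at r₂: v_a = √[μ(2/r₂ − 1/a_t)] = 1.2699 km/s.
Second burn Δv₂ = |v₂ − v_a| = 1.429 km/s.
Δv = Δv₁ + Δv₂ = 2.551 + 1.429 = 3.980 km/s.

Δv = 3980 m/s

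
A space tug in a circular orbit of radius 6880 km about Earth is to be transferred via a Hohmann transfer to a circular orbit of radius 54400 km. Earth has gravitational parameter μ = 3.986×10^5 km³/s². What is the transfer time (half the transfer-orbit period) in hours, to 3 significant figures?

The Hohmann ellipse has a_t = (r₁ + r₂)/2 = 30640 km.
Transfer time t = π√(a_t³/μ) = π√((30640)³ / 3.986×10^5) = 26690 s.
Converting: 26690 s ÷ 3600 s/hour = 7.41 hours.

t = 7.41 hours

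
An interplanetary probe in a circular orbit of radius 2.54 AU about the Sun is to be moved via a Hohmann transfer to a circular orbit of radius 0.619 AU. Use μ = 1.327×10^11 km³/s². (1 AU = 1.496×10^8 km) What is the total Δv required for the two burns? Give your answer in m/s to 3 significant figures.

Δv = 17100 m/s

In km: r₁ = 2.54 × 1.496×10^8 = 3.79984×10^8 km; r₂ = 0.619 × 1.496×10^8 = 9.26024×10^7 km.
Transfer-ellipse semi-major axis a_t = (r₁ + r₂)/2 = (3.79984×10^8 + 9.26024×10^7)/2 = 2.362932×10^8 km.
At r₁ the circular-orbit speed is v₁ = √(μ/r₁) = 18.688 km/s.
Transfer-orbit speed at r₁ (vis-viva equation): v_a = √[μ(2/r₁ − 1/a_t)] = 11.699 km/s.
First burn Δv₁ = |v_a − v₁| = 6.989 km/s.
Circular speed at r₂: v₂ = √(μ/r₂) = 37.855 km/s.
Transfer-orbit speed at r₂: v_p = √[μ(2/r₂ − 1/a_t)] = 48.004 km/s.
Second burn Δv₂ = |v₂ − v_p| = 10.15 km/s.
Total Δv = Δv₁ + Δv₂ = 17.14 km/s.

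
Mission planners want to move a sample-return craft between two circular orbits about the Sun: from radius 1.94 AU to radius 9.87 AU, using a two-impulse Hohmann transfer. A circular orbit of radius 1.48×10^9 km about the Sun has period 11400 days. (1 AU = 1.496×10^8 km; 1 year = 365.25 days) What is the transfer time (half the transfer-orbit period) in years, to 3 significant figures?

t = 7.20 years

From Kepler's third law T² = 4π²r³/μ at r = 1.48×10^9 km, T = 11400 days = 11400 × 86400 s = 9.8496×10^8 s: μ = 4π²r³/T² = 1.31919×10^11 km³/s².
In km: r₁ = 1.94 × 1.496×10^8 = 2.90224×10^8 km; r₂ = 9.87 × 1.496×10^8 = 1.476552×10^9 km.
Semi-major axis of the transfer orbit: a_t = (2.90224×10^8 + 1.476552×10^9)/2 = 8.83388×10^8 km.
Half the transfer-orbit period gives t = π√(a_t³/μ) = 2.271×10^8 s.
Converting: 2.271×10^8 s ÷ 3.15576×10^7 s/year (365.25 × 86400) = 7.20 years.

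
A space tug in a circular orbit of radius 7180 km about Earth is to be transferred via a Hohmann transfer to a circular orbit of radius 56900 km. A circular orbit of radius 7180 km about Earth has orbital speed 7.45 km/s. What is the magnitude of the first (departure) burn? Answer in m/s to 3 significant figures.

From the circular-orbit relation v² = μ/r at r = 7180 km: μ = v²r = (7.45)² × 7180 = 3.98508×10^5 km³/s².
Semi-major axis of the transfer orbit: a_t = (7180 + 56900)/2 = 32040 km.
On the circular orbit at r = 7180 km, v_c = √(μ/r) = 7.450 km/s.
Transfer-orbit speed at the same r (vis-viva, a = a_t): v_t = √[μ(2/r − 1/a_t)] = 9.928 km/s.
Δv₁ = |v_t − v_c| = |9.928 − 7.450| = 2.478 km/s.

Δv₁ = 2480 m/s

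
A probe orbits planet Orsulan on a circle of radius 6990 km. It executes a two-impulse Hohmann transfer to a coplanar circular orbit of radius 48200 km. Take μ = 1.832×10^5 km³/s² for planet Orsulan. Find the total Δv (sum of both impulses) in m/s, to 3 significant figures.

The Hohmann ellipse has a_t = (r₁ + r₂)/2 = 27595 km.
Circular speed at r₁: v₁ = √(μ/r₁) = √(1.832×10^5/6990) = 5.119 km/s.
On the transfer ellipse at r₁, vis-viva gives v_p = √[μ(2/r₁ − 1/a_t)] = 6.766 km/s.
First burn Δv₁ = |v_p − v₁| = 1.647 km/s.
At r₂, v₂ = √(μ/r₂) = 1.9496 km/s.
Transfer-orbit speed at r₂: v_a = √[μ(2/r₂ − 1/a_t)] = 0.98121 km/s.
Second burn Δv₂ = |v₂ − v_a| = 0.9684 km/s.
Total Δv = Δv₁ + Δv₂ = 2.615 km/s.

Δv = 2610 m/s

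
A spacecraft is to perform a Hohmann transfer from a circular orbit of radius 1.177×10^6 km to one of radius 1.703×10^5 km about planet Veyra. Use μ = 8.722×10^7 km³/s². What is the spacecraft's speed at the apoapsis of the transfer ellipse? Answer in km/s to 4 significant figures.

v = 4.328 km/s

The Hohmann ellipse has a_t = (r₁ + r₂)/2 = 6.7365×10^5 km.
At apoapsis, r = 1.177×10^6 km.
From the vis-viva equation, v = √[μ(2/r − 1/a_t)] = 4.328 km/s.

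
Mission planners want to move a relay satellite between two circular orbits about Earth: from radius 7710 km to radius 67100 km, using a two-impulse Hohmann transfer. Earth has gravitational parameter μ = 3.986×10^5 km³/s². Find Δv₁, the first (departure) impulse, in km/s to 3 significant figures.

Δv₁ = 2.44 km/s

Semi-major axis of the transfer orbit: a_t = (7710 + 67100)/2 = 37405 km.
Circular speed at r = 7710 km: v_c = √(μ/r) = 7.190 km/s.
Vis-viva on the transfer ellipse at r = 7710 km gives v_t = √[μ(2/r − 1/a_t)] = 9.630 km/s.
Δv₁ = |v_t − v_c| = |9.630 − 7.190| = 2.440 km/s.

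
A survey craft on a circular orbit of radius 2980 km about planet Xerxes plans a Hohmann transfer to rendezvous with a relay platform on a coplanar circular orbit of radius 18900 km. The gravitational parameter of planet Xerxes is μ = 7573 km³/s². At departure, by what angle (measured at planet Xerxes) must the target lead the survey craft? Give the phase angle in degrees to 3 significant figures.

The Hohmann ellipse has a_t = (r₁ + r₂)/2 = 10940 km.
The half-period of the transfer ellipse is t = π√(a_t³/μ) = 41310 s.
The target's mean motion on its circular orbit is ω₂ = √(μ/r₂³) = 3.349×10^-5 rad/s.
Angle swept by the target during transfer: ω₂·t = 1.3835 rad = 79.27°.
The survey craft traverses 180° on the transfer ellipse, so the target must lead by 180° − 79.27° = 101°.

φ = 101°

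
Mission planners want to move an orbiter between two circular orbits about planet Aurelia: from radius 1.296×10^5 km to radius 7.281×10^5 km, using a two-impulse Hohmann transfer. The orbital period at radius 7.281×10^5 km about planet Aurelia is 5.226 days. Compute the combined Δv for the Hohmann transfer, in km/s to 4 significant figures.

From Kepler's third law T² = 4π²r³/μ at r = 7.281×10^5 km, T = 5.226 days = 5.226 × 86400 s = 4.515264×10^5 s: μ = 4π²r³/T² = 7.47423×10^7 km³/s².
Semi-major axis of the transfer orbit: a_t = (1.296×10^5 + 7.281×10^5)/2 = 4.2885×10^5 km.
At r₁ the circular-orbit speed is v₁ = √(μ/r₁) = 24.015 km/s.
Transfer-orbit speed at r₁ (vis-viva): v_p = √[μ(2/r₁ − 1/a_t)] = 31.291 km/s.
First burn Δv₁ = |v_p − v₁| = 7.276 km/s.
At r₂, v₂ = √(μ/r₂) = 10.132 km/s.
Transfer-orbit speed at r₂: v_a = √[μ(2/r₂ − 1/a_t)] = 5.5698 km/s.
Second burn Δv₂ = |v₂ − v_a| = 4.562 km/s.
Δv = Δv₁ + Δv₂ = 7.276 + 4.562 = 11.84 km/s.

Δv = 11.84 km/s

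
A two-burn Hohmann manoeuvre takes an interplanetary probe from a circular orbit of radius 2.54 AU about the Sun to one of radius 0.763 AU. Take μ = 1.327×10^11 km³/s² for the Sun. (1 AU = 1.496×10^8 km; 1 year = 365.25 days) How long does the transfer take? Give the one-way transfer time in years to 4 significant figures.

t = 1.061 years

In km: r₁ = 2.54 × 1.496×10^8 = 3.79984×10^8 km; r₂ = 0.763 × 1.496×10^8 = 1.141448×10^8 km.
The Hohmann ellipse has a_t = (r₁ + r₂)/2 = 2.470644×10^8 km.
Half the transfer-orbit period gives t = π√(a_t³/μ) = 3.349×10^7 s.
Converting: 3.349×10^7 s ÷ 3.15576×10^7 s/year (365.25 × 86400) = 1.061 years.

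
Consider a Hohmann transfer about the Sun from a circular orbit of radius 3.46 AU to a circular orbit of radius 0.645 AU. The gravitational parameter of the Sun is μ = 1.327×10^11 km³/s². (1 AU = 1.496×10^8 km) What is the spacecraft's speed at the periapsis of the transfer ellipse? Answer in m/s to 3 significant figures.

In km: r₁ = 3.46 × 1.496×10^8 = 5.17616×10^8 km; r₂ = 0.645 × 1.496×10^8 = 9.6492×10^7 km.
The Hohmann ellipse has a_t = (r₁ + r₂)/2 = 3.07054×10^8 km.
At periapsis, r = 9.6492×10^7 km.
Applying v² = μ(2/r − 1/a_t): v = 48.15 km/s.

v = 48100 m/s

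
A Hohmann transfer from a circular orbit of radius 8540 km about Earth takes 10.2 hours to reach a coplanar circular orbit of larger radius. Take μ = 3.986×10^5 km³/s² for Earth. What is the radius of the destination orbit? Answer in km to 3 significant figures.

Transfer time t = 10.2 hours = 36720 s, and t = π√(a_t³/μ).
So a_t = (μ t²/π²)^(1/3) = (3.986×10^5 × (36720)² / π²)^(1/3) = 37904 km.
Since a_t = (r₁ + r₂)/2, r₂ = 2a_t − r₁ = 2×37904 − 8540 = 67268 km.

r₂ = 67300 km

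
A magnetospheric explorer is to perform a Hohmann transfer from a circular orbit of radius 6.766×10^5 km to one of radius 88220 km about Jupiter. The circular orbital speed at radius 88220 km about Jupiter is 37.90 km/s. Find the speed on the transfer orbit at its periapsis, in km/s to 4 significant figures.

From the circular-orbit relation v² = μ/r at r = 88220 km: μ = v²r = (37.90)² × 88220 = 1.26720×10^8 km³/s².
Semi-major axis of the transfer orbit: a_t = (6.766×10^5 + 88220)/2 = 3.8241×10^5 km.
The periapsis of the transfer ellipse is at r = 88220 km.
Applying v² = μ(2/r − 1/a_t): v = 50.41 km/s.

v = 50.41 km/s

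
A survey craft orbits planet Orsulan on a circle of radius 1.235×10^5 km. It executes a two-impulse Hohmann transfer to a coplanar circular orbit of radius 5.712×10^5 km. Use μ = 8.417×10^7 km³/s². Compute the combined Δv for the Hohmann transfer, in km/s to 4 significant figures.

The Hohmann ellipse has a_t = (r₁ + r₂)/2 = 3.4735×10^5 km.
At r₁ the circular-orbit speed is v₁ = √(μ/r₁) = 26.1063 km/s.
Transfer-orbit speed at r₁ (vis-viva): v_p = √[μ(2/r₁ − 1/a_t)] = 33.4777 km/s.
First burn Δv₁ = |v_p − v₁| = 7.371 km/s.
At r₂, v₂ = √(μ/r₂) = 12.139 km/s.
Transfer-orbit speed at r₂: v_a = √[μ(2/r₂ − 1/a_t)] = 7.2383 km/s.
Second burn Δv₂ = |v₂ − v_a| = 4.901 km/s.
Total Δv = Δv₁ + Δv₂ = 12.27 km/s.

Δv = 12.27 km/s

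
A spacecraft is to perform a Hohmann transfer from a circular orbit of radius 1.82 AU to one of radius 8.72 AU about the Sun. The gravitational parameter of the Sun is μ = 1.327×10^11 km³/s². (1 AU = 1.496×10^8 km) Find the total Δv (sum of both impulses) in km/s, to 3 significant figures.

In km: r₁ = 1.82 × 1.496×10^8 = 2.72272×10^8 km; r₂ = 8.72 × 1.496×10^8 = 1.304512×10^9 km.
The Hohmann ellipse has a_t = (r₁ + r₂)/2 = 7.88392×10^8 km.
At r₁ the circular-orbit speed is v₁ = √(μ/r₁) = 22.077 km/s.
Transfer-orbit speed at r₁ (vis-viva): v_p = √[μ(2/r₁ − 1/a_t)] = 28.398 km/s.
First burn Δv₁ = |v_p − v₁| = 6.321 km/s.
Circular speed at r₂: v₂ = √(μ/r₂) = 10.086 km/s.
Transfer-orbit speed at r₂: v_a = √[μ(2/r₂ − 1/a_t)] = 5.9271 km/s.
Second burn Δv₂ = |v₂ − v_a| = 4.159 km/s.
Total Δv = Δv₁ + Δv₂ = 10.48 km/s.

Δv = 10.5 km/s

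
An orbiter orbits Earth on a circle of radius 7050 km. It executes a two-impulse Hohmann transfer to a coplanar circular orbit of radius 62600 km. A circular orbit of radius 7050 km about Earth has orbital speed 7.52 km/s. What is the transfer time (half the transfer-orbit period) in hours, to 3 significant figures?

t = 8.98 hours

From the circular-orbit relation v² = μ/r at r = 7050 km: μ = v²r = (7.52)² × 7050 = 3.98680×10^5 km³/s².
Transfer-ellipse semi-major axis a_t = (r₁ + r₂)/2 = (7050 + 62600)/2 = 34825 km.
Half the transfer-orbit period gives t = π√(a_t³/μ) = 32340 s.
Converting: 32340 s ÷ 3600 s/hour = 8.98 hours.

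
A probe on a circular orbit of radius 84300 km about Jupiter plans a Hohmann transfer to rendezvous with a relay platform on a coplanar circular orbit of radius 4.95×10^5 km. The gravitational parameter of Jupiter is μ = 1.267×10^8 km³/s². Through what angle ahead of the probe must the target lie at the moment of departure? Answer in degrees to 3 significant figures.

φ = 99.4°

The Hohmann ellipse has a_t = (r₁ + r₂)/2 = 2.8965×10^5 km.
The half-period of the transfer ellipse is t = π√(a_t³/μ) = 43510 s.
The target's mean motion on its circular orbit is ω₂ = √(μ/r₂³) = 3.232×10^-5 rad/s.
Angle swept by the target during transfer: ω₂·t = 1.4062 rad = 80.57°.
Arrival is 180° from departure on the ellipse, so φ = 180° − 80.57° = 99.4°.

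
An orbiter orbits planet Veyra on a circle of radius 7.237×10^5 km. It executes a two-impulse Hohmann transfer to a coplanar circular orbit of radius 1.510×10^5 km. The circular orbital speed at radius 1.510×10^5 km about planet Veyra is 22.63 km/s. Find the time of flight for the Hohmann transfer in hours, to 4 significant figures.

From the circular-orbit relation v² = μ/r at r = 1.510×10^5 km: μ = v²r = (22.63)² × 1.510×10^5 = 7.73297×10^7 km³/s².
The Hohmann ellipse has a_t = (r₁ + r₂)/2 = 4.3735×10^5 km.
Transfer time t = π√(a_t³/μ) = π√((4.3735×10^5)³ / 7.73297×10^7) = 1.0333×10^5 s.
Converting: 1.0333×10^5 s ÷ 3600 s/hour = 28.70 hours.

t = 28.70 hours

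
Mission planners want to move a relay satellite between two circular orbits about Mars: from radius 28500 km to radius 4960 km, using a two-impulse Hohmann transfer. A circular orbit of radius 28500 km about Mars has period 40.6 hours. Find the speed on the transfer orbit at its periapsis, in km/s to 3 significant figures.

From Kepler's third law T² = 4π²r³/μ at r = 28500 km, T = 40.6 hours = 40.6 × 3600 s = 1.4616×10^5 s: μ = 4π²r³/T² = 42779.7 km³/s².
Transfer-ellipse semi-major axis a_t = (r₁ + r₂)/2 = (28500 + 4960)/2 = 16730 km.
At periapsis, r = 4960 km.
From the vis-viva equation, v = √[μ(2/r − 1/a_t)] = 3.833 km/s.

v = 3.83 km/s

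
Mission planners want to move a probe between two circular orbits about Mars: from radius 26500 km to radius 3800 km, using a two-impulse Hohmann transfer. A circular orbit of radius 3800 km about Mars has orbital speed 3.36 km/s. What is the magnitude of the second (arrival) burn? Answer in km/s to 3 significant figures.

From the circular-orbit relation v² = μ/r at r = 3800 km: μ = v²r = (3.36)² × 3800 = 42900.5 km³/s².
Semi-major axis of the transfer orbit: a_t = (26500 + 3800)/2 = 15150 km.
On the circular orbit at r = 3800 km, v_c = √(μ/r) = 3.360 km/s.
Vis-viva on the transfer ellipse at r = 3800 km gives v_t = √[μ(2/r − 1/a_t)] = 4.444 km/s.
Δv₂ = |v_t − v_c| = |4.444 − 3.360| = 1.084 km/s.

Δv₂ = 1.08 km/s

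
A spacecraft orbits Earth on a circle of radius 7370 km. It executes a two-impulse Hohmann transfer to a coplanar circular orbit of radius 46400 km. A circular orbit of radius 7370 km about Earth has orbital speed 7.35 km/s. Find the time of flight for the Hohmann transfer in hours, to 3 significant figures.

From the circular-orbit relation v² = μ/r at r = 7370 km: μ = v²r = (7.35)² × 7370 = 3.98146×10^5 km³/s².
The Hohmann ellipse has a_t = (r₁ + r₂)/2 = 26885 km.
By Kepler's third law the transfer-orbit period is T = 2π√(a_t³/μ), so t = T/2 = 21950 s.
Converting: 21950 s ÷ 3600 s/hour = 6.10 hours.

t = 6.10 hours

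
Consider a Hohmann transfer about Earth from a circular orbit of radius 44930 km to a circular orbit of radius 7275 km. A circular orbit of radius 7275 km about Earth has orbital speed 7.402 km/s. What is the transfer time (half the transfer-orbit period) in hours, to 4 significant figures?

From the circular-orbit relation v² = μ/r at r = 7275 km: μ = v²r = (7.402)² × 7275 = 3.98594×10^5 km³/s².
The Hohmann ellipse has a_t = (r₁ + r₂)/2 = 26102.5 km.
By Kepler's third law the transfer-orbit period is T = 2π√(a_t³/μ), so t = T/2 = 20985 s.
Converting: 20985 s ÷ 3600 s/hour = 5.829 hours.

t = 5.829 hours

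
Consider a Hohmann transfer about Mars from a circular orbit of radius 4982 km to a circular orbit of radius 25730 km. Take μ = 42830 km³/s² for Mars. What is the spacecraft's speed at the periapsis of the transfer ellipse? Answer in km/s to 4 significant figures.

Transfer-ellipse semi-major axis a_t = (r₁ + r₂)/2 = (4982 + 25730)/2 = 15356 km.
At periapsis, r = 4982 km.
Vis-viva: v = √[μ(2/r − 1/a_t)] = √[42830 × (2/4982 − 1/15356)] = 3.795 km/s.

v = 3.795 km/s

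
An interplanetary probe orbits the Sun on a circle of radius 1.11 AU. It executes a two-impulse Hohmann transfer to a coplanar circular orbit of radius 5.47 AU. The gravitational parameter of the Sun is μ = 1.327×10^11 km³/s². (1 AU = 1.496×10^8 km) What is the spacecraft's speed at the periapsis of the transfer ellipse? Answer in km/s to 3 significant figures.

In km: r₁ = 1.11 × 1.496×10^8 = 1.66056×10^8 km; r₂ = 5.47 × 1.496×10^8 = 8.18312×10^8 km.
Semi-major axis of the transfer orbit: a_t = (1.66056×10^8 + 8.18312×10^8)/2 = 4.92184×10^8 km.
At periapsis, r = 1.66056×10^8 km.
Applying v² = μ(2/r − 1/a_t): v = 36.45 km/s.

v = 36.5 km/s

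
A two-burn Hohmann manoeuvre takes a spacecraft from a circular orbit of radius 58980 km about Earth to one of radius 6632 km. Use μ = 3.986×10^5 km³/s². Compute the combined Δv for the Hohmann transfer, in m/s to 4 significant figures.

The Hohmann ellipse has a_t = (r₁ + r₂)/2 = 32806 km.
At r₁ the circular-orbit speed is v₁ = √(μ/r₁) = 2.600 km/s.
On the transfer ellipse at r₁, v² = μ(2/r − 1/a) gives v_a = √[μ(2/r₁ − 1/a_t)] = 1.169 km/s.
First burn Δv₁ = |v_a − v₁| = 1.431 km/s.
Circular speed at r₂: v₂ = √(μ/r₂) = 7.7526 km/s.
Transfer-orbit speed at r₂: v_p = √[μ(2/r₂ − 1/a_t)] = 10.395 km/s.
Second burn Δv₂ = |v₂ − v_p| = 2.642 km/s.
Δv = Δv₁ + Δv₂ = 1.431 + 2.642 = 4.073 km/s.

Δv = 4073 m/s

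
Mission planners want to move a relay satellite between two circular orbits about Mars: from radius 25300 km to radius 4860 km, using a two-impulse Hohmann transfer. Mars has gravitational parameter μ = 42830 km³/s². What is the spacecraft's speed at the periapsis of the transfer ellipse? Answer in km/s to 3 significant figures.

v = 3.85 km/s

The Hohmann ellipse has a_t = (r₁ + r₂)/2 = 15080 km.
At periapsis, r = 4860 km.
From the vis-viva equation, v = √[μ(2/r − 1/a_t)] = 3.845 km/s.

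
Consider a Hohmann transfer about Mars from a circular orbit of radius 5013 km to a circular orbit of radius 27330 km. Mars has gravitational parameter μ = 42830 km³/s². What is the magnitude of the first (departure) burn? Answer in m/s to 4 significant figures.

Δv₁ = 876.9 m/s

The Hohmann ellipse has a_t = (r₁ + r₂)/2 = 16171.5 km.
Circular speed at r = 5013 km: v_c = √(μ/r) = 2.9230 km/s.
Transfer-orbit speed at the same r (vis-viva, a = a_t): v_t = √[μ(2/r − 1/a_t)] = 3.7999 km/s.
Δv₁ = |v_t − v_c| = |3.7999 − 2.9230| = 0.8769 km/s.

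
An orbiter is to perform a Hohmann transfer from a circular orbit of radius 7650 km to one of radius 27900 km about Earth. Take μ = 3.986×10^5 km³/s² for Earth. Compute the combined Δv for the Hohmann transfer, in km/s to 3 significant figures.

Transfer-ellipse semi-major axis a_t = (r₁ + r₂)/2 = (7650 + 27900)/2 = 17775 km.
At r₁ the circular-orbit speed is v₁ = √(μ/r₁) = 7.218 km/s.
Transfer-orbit speed at r₁ (vis-viva): v_p = √[μ(2/r₁ − 1/a_t)] = 9.043 km/s.
First burn Δv₁ = |v_p − v₁| = 1.825 km/s.
At r₂, v₂ = √(μ/r₂) = 3.780 km/s.
Transfer-orbit speed at r₂: v_a = √[μ(2/r₂ − 1/a_t)] = 2.480 km/s.
Second burn Δv₂ = |v₂ − v_a| = 1.300 km/s.
Total Δv = Δv₁ + Δv₂ = 3.125 km/s.

Δv = 3.13 km/s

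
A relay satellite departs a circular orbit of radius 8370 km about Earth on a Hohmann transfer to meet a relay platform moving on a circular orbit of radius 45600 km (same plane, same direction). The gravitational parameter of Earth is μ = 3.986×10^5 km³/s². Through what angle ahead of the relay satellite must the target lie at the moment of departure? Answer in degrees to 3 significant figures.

φ = 98.1°

The Hohmann ellipse has a_t = (r₁ + r₂)/2 = 26985 km.
The half-period of the transfer ellipse is t = π√(a_t³/μ) = 22058 s.
Target angular speed ω₂ = √(μ/r₂³) = 6.4837×10^-5 rad/s.
Angle swept by the target during transfer: ω₂·t = 1.4302 rad = 81.94°.
The relay satellite traverses 180° on the transfer ellipse, so the target must lead by 180° − 81.94° = 98.1°.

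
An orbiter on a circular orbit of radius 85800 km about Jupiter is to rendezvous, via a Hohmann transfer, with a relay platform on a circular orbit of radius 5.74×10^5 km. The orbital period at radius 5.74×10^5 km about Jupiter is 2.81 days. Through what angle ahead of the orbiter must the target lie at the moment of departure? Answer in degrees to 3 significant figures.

φ = 102°

From Kepler's third law T² = 4π²r³/μ at r = 5.74×10^5 km, T = 2.81 days = 2.81 × 86400 s = 2.42784×10^5 s: μ = 4π²r³/T² = 1.26665×10^8 km³/s².
Semi-major axis of the transfer orbit: a_t = (85800 + 5.740×10^5)/2 = 3.299×10^5 km.
The half-period of the transfer ellipse is t = π√(a_t³/μ) = 52890 s.
The target's mean motion on its circular orbit is ω₂ = √(μ/r₂³) = 2.588×10^-5 rad/s.
Angle swept by the target during transfer: ω₂·t = 1.3688 rad = 78.43°.
Arrival is 180° from departure on the ellipse, so φ = 180° − 78.43° = 102°.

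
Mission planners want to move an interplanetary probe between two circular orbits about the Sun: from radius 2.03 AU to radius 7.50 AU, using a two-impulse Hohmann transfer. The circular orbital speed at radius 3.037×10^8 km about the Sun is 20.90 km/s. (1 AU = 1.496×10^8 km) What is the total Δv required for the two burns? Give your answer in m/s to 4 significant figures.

Δv = 9097 m/s

From the circular-orbit relation v² = μ/r at r = 3.037×10^8 km: μ = v²r = (20.90)² × 3.037×10^8 = 1.32659×10^11 km³/s².
In km: r₁ = 2.03 × 1.496×10^8 = 3.03688×10^8 km; r₂ = 7.50 × 1.496×10^8 = 1.122×10^9 km.
The Hohmann ellipse has a_t = (r₁ + r₂)/2 = 7.12844×10^8 km.
Circular speed at r₁: v₁ = √(μ/r₁) = √(1.32659×10^11/3.03688×10^8) = 20.900 km/s.
On the transfer ellipse at r₁, vis-viva gives v_p = √[μ(2/r₁ − 1/a_t)] = 26.221 km/s.
First burn Δv₁ = |v_p − v₁| = 5.321 km/s.
At r₂, v₂ = √(μ/r₂) = 10.8736 km/s.
Transfer-orbit speed at r₂: v_a = √[μ(2/r₂ − 1/a_t)] = 7.09723 km/s.
Second burn Δv₂ = |v₂ − v_a| = 3.776 km/s.
Total Δv = Δv₁ + Δv₂ = 9.097 km/s.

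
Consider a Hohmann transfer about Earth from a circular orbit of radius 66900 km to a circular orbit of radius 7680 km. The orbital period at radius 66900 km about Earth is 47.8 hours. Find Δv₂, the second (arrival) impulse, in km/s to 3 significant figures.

Δv₂ = 2.45 km/s

From Kepler's third law T² = 4π²r³/μ at r = 66900 km, T = 47.8 hours = 47.8 × 3600 s = 1.7208×10^5 s: μ = 4π²r³/T² = 3.99188×10^5 km³/s².
Semi-major axis of the transfer orbit: a_t = (66900 + 7680)/2 = 37290 km.
Circular speed at r = 7680 km: v_c = √(μ/r) = 7.210 km/s.
Vis-viva on the transfer ellipse at r = 7680 km gives v_t = √[μ(2/r − 1/a_t)] = 9.657 km/s.
Δv₂ = |v_t − v_c| = |9.657 − 7.210| = 2.447 km/s.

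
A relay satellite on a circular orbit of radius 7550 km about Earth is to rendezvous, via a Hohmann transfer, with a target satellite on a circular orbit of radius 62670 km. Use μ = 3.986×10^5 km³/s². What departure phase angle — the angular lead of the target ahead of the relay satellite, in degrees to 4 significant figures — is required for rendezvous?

φ = 104.5°

Transfer-ellipse semi-major axis a_t = (r₁ + r₂)/2 = (7550 + 62670)/2 = 35110 km.
The half-period of the transfer ellipse is t = π√(a_t³/μ) = 32736 s.
The target's mean motion on its circular orbit is ω₂ = √(μ/r₂³) = 4.0242×10^-5 rad/s.
Angle swept by the target during transfer: ω₂·t = 1.3174 rad = 75.48°.
The relay satellite traverses 180° on the transfer ellipse, so the target must lead by 180° − 75.48° = 104.5°.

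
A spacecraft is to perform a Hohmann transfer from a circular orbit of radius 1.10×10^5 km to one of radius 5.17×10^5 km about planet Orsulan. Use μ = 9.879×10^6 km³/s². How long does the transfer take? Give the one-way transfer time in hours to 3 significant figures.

Semi-major axis of the transfer orbit: a_t = (1.100×10^5 + 5.170×10^5)/2 = 3.135×10^5 km.
Transfer time t = π√(a_t³/μ) = π√((3.135×10^5)³ / 9.879×10^6) = 1.754×10^5 s.
Converting: 1.754×10^5 s ÷ 3600 s/hour = 48.7 hours.

t = 48.7 hours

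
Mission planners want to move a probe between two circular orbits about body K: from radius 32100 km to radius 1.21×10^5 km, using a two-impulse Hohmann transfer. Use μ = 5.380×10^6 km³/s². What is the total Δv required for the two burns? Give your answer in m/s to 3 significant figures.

The Hohmann ellipse has a_t = (r₁ + r₂)/2 = 76550 km.
Circular speed at r₁: v₁ = √(μ/r₁) = √(5.380×10^6/32100) = 12.95 km/s.
On the transfer ellipse at r₁, vis-viva gives v_p = √[μ(2/r₁ − 1/a_t)] = 16.28 km/s.
First burn Δv₁ = |v_p − v₁| = 3.330 km/s.
At r₂, v₂ = √(μ/r₂) = 6.668 km/s.
Transfer-orbit speed at r₂: v_a = √[μ(2/r₂ − 1/a_t)] = 4.318 km/s.
Second burn Δv₂ = |v₂ − v_a| = 2.350 km/s.
Total Δv = Δv₁ + Δv₂ = 5.680 km/s.

Δv = 5680 m/s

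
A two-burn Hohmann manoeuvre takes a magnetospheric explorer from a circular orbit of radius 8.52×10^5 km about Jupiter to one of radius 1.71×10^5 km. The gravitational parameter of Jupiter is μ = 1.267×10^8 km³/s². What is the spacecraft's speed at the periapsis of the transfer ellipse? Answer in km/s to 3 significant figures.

Semi-major axis of the transfer orbit: a_t = (8.520×10^5 + 1.710×10^5)/2 = 5.115×10^5 km.
At periapsis, r = 1.710×10^5 km.
Applying v² = μ(2/r − 1/a_t): v = 35.13 km/s.

v = 35.1 km/s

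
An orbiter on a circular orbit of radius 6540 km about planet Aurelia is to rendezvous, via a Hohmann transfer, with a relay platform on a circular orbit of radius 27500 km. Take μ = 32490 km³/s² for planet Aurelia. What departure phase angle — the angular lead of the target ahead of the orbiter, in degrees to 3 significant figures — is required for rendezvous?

Semi-major axis of the transfer orbit: a_t = (6540 + 27500)/2 = 17020 km.
Transfer time t = π√(a_t³/μ) = 38700 s.
The target's mean motion on its circular orbit is ω₂ = √(μ/r₂³) = 3.9525×10^-5 rad/s.
Angle swept by the target during transfer: ω₂·t = 1.5296 rad = 87.64°.
The orbiter traverses 180° on the transfer ellipse, so the target must lead by 180° − 87.64° = 92.4°.

φ = 92.4°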